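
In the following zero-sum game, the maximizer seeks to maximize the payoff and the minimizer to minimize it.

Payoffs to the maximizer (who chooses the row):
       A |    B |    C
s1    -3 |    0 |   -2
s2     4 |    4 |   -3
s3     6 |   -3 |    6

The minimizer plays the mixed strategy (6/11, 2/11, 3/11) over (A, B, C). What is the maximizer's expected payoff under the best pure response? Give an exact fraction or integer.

48/11

s1: (-3)·(6/11) + (0)·(2/11) + (-2)·(3/11) = -24/11.
s2: (4)·(6/11) + (4)·(2/11) + (-3)·(3/11) = 23/11.
s3: (6)·(6/11) + (-3)·(2/11) + (6)·(3/11) = 48/11.
The best pure response is s3 with expected payoff 48/11.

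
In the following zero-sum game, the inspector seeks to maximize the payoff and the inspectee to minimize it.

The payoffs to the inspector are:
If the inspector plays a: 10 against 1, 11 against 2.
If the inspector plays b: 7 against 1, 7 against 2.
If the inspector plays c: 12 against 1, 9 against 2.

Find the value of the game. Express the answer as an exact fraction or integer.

Row b is strictly dominated by row c, so the inspector never plays it.
The remaining 2×2 game on (a, c) × (1, 2) has no saddle point. Let the inspector play a with probability p; indifference gives 10p + 12(1−p) = 11p + 9(1−p), so p = 3/4.
Similarly the inspectee's optimal q on 1 is 1/2, and the value is 10·(1/2) + (11)·(1/2) = 21/2.

21/2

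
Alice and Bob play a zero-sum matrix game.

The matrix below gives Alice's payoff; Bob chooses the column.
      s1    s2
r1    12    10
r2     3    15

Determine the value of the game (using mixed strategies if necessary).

Row minima are 10 and 3, so Alice's maximin is 10; column maxima are 12 and 15, so Bob's minimax is 12. These differ, so the equilibrium is in mixed strategies.
Let Alice play r1 with probability p. Bob is indifferent when 12p + 3(1−p) = 10p + 15(1−p), giving p = 6/7.
Let Bob play s1 with probability q. Alice is indifferent when 12q + 10(1−q) = 3q + 15(1−q), giving q = 5/14.
The value is 12·(5/14) + (10)·(9/14) = 75/7.

75/7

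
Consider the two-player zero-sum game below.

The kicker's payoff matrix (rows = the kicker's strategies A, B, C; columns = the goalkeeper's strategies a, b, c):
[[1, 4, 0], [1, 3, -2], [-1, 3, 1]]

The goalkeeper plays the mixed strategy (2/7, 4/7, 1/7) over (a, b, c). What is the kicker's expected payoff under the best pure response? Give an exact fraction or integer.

A: (1)·(2/7) + (4)·(4/7) + (0)·(1/7) = 18/7.
B: (1)·(2/7) + (3)·(4/7) + (-2)·(1/7) = 12/7.
C: (-1)·(2/7) + (3)·(4/7) + (1)·(1/7) = 11/7.
The best pure response is A with expected payoff 18/7.

18/7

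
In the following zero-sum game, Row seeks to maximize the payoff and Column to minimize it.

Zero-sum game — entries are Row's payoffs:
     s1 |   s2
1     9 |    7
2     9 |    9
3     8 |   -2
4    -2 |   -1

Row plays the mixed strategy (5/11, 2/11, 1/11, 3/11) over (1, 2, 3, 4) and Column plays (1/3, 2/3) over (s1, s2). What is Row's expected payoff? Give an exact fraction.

161/33

Against (1/3, 2/3), each row's expected payoff is 1: 23/3; 2: 9; 3: 4/3; 4: -4/3.
Taking the (5/11, 2/11, 1/11, 3/11)-weighted average: (5/11)·(23/3) + (2/11)·(9) + (1/11)·(4/3) + (3/11)·(-4/3) = 161/33.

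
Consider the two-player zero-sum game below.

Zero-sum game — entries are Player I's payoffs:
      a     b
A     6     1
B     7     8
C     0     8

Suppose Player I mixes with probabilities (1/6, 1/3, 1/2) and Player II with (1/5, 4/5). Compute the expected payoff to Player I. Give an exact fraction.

92/15

Against (1/5, 4/5), each row's expected payoff is A: 2; B: 39/5; C: 32/5.
Taking the (1/6, 1/3, 1/2)-weighted average: (1/6)·(2) + (1/3)·(39/5) + (1/2)·(32/5) = 92/15.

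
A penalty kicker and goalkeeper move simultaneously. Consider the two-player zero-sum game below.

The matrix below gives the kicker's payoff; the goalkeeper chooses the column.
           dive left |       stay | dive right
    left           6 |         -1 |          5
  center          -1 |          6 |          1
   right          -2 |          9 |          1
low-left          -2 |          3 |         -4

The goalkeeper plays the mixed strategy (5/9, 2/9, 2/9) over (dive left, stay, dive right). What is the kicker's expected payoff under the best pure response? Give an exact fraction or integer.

left: (6)·(5/9) + (-1)·(2/9) + (5)·(2/9) = 38/9.
center: (-1)·(5/9) + (6)·(2/9) + (1)·(2/9) = 1.
right: (-2)·(5/9) + (9)·(2/9) + (1)·(2/9) = 10/9.
low-left: (-2)·(5/9) + (3)·(2/9) + (-4)·(2/9) = -4/3.
The best pure response is left with expected payoff 38/9.

38/9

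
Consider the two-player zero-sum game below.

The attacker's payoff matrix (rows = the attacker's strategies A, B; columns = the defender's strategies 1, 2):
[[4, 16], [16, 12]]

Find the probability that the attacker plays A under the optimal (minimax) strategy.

Row minima are 4 and 12, so the attacker's maximin is 12; column maxima are 16 and 16, so the defender's minimax is 16. These differ, so the equilibrium is in mixed strategies.
Let the attacker play A with probability p. The defender is indifferent when 4p + 16(1−p) = 16p + 12(1−p), giving p = 1/4.

1/4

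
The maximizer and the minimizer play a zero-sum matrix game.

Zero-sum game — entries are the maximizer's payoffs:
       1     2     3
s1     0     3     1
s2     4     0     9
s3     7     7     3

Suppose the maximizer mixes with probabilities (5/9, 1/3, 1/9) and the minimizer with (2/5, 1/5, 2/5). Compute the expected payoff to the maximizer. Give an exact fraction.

26/9

Against (2/5, 1/5, 2/5), each row's expected payoff is s1: 1; s2: 26/5; s3: 27/5.
Taking the (5/9, 1/3, 1/9)-weighted average: (5/9)·(1) + (1/3)·(26/5) + (1/9)·(27/5) = 26/9.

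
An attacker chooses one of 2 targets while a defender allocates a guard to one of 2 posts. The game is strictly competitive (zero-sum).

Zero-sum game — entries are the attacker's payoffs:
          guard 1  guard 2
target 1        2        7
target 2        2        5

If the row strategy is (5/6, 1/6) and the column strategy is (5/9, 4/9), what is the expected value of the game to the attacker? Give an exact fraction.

Against (5/9, 4/9), each row's expected payoff is target 1: 38/9; target 2: 10/3.
Taking the (5/6, 1/6)-weighted average: (5/6)·(38/9) + (1/6)·(10/3) = 110/27.

110/27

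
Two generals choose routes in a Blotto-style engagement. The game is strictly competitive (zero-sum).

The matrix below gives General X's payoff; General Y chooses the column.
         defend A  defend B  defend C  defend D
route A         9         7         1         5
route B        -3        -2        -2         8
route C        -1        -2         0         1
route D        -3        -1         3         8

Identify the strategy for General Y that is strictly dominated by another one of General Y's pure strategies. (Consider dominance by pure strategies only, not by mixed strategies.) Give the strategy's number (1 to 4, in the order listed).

4

General Y prefers columns that give General X less. Compare defend D with defend C: 1 < 5, -2 < 8, 0 < 1, 3 < 8.
So defend C strictly dominates defend D for General Y; defend D is strictly dominated.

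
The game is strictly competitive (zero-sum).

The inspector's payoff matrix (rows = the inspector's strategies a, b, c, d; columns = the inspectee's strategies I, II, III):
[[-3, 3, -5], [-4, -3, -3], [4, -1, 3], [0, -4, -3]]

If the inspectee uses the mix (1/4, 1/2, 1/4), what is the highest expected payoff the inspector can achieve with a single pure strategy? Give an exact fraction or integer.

a: (-3)·(1/4) + (3)·(1/2) + (-5)·(1/4) = -1/2.
b: (-4)·(1/4) + (-3)·(1/2) + (-3)·(1/4) = -13/4.
c: (4)·(1/4) + (-1)·(1/2) + (3)·(1/4) = 5/4.
d: (0)·(1/4) + (-4)·(1/2) + (-3)·(1/4) = -11/4.
The best pure response is c with expected payoff 5/4.

5/4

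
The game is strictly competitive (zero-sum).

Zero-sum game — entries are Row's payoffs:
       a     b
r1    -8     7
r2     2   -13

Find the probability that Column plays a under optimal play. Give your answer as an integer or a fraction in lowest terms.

2/3

Row minima are -8 and -13, so Row's maximin is -8; column maxima are 2 and 7, so Column's minimax is 2. These differ, so the equilibrium is in mixed strategies.
Let Column play a with probability q. Row is indifferent when −8q + 7(1−q) = 2q − 13(1−q), giving q = 2/3.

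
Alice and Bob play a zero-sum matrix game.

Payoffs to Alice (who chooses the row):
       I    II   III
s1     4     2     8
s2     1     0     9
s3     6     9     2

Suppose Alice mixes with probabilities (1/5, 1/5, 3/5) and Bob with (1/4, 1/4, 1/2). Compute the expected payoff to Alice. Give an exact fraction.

49/10

Against (1/4, 1/4, 1/2), each row's expected payoff is s1: 11/2; s2: 19/4; s3: 19/4.
Taking the (1/5, 1/5, 3/5)-weighted average: (1/5)·(11/2) + (1/5)·(19/4) + (3/5)·(19/4) = 49/10.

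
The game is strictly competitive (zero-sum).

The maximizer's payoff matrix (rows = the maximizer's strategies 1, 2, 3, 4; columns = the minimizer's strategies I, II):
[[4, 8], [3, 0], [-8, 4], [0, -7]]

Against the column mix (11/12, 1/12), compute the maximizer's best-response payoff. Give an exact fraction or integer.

13/3

1: (4)·(11/12) + (8)·(1/12) = 13/3.
2: (3)·(11/12) + (0)·(1/12) = 11/4.
3: (-8)·(11/12) + (4)·(1/12) = -7.
4: (0)·(11/12) + (-7)·(1/12) = -7/12.
The best pure response is 1 with expected payoff 13/3.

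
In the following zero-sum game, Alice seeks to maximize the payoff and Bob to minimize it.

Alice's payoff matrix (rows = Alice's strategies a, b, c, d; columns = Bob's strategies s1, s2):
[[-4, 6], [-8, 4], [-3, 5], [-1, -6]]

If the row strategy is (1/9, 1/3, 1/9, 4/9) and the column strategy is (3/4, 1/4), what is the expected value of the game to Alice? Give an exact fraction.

-53/18

Against (3/4, 1/4), each row's expected payoff is a: -3/2; b: -5; c: -1; d: -9/4.
Taking the (1/9, 1/3, 1/9, 4/9)-weighted average: (1/9)·(-3/2) + (1/3)·(-5) + (1/9)·(-1) + (4/9)·(-9/4) = -53/18.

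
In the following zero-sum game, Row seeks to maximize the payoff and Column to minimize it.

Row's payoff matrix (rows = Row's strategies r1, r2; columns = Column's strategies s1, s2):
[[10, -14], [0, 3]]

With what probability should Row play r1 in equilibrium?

Row minima are -14 and 0, so Row's maximin is 0; column maxima are 10 and 3, so Column's minimax is 3. These differ, so the equilibrium is in mixed strategies.
Let Row play r1 with probability p. Column is indifferent when 10p = −14p + 3(1−p), giving p = 1/9.

1/9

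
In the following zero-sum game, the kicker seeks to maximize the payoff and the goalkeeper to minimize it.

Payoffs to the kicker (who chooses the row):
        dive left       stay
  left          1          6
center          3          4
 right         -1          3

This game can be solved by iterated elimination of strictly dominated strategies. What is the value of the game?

Column stay is strictly dominated by dive left for the goalkeeper (1<6, 3<4, -1<3); eliminate stay.
Row right is strictly dominated by row left (1>-1); eliminate right.
Row left is strictly dominated by row center (3>1); eliminate left.
Only (center, dive left) remains, with payoff 3.

3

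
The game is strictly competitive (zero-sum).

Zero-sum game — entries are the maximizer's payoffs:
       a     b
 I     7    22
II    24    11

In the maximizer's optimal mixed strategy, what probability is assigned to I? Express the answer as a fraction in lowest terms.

13/28

Row minima are 7 and 11, so the maximizer's maximin is 11; column maxima are 24 and 22, so the minimizer's minimax is 22. These differ, so the equilibrium is in mixed strategies.
Let the maximizer play I with probability p. The minimizer is indifferent when 7p + 24(1−p) = 22p + 11(1−p), giving p = 13/28.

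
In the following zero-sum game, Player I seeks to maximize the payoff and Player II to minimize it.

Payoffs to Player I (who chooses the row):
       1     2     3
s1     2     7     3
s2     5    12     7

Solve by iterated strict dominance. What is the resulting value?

5

Row s1 is strictly dominated by row s2 (5>2, 12>7, 7>3); eliminate s1.
Column 2 is strictly dominated by 1 for Player II (5<12); eliminate 2.
Column 3 is strictly dominated by 1 for Player II (5<7); eliminate 3.
Only (s2, 1) remains, with payoff 5.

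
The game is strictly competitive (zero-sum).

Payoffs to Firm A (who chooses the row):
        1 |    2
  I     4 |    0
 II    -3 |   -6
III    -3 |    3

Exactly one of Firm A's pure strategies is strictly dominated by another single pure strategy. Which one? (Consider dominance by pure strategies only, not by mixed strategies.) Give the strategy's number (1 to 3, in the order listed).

2

Compare II with I: 4 > -3, 0 > -6.
So I strictly dominates II for Firm A; II is strictly dominated.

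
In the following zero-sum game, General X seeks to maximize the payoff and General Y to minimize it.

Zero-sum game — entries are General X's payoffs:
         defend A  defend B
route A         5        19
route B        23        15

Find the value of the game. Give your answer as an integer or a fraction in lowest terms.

181/11

Row minima are 5 and 15, so General X's maximin is 15; column maxima are 23 and 19, so General Y's minimax is 19. These differ, so the equilibrium is in mixed strategies.
Let General X play route A with probability p. General Y is indifferent when 5p + 23(1−p) = 19p + 15(1−p), giving p = 4/11.
Let General Y play defend A with probability q. General X is indifferent when 5q + 19(1−q) = 23q + 15(1−q), giving q = 2/11.
The value is 5·(2/11) + (19)·(9/11) = 181/11.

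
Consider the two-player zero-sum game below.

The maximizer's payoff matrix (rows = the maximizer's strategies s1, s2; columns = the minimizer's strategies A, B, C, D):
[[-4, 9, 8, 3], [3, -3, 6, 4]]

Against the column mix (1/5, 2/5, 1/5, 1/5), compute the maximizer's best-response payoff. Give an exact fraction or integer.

s1: (-4)·(1/5) + (9)·(2/5) + (8)·(1/5) + (3)·(1/5) = 5.
s2: (3)·(1/5) + (-3)·(2/5) + (6)·(1/5) + (4)·(1/5) = 7/5.
The best pure response is s1 with expected payoff 5.

5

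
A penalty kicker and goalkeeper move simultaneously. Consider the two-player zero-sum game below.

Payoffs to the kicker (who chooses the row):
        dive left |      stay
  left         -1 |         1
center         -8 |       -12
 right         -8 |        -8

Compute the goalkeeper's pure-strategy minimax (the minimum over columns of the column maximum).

The worst case (largest entry) in each column is dive left: -1, stay: 1.
The best (smallest) of these is -1.

-1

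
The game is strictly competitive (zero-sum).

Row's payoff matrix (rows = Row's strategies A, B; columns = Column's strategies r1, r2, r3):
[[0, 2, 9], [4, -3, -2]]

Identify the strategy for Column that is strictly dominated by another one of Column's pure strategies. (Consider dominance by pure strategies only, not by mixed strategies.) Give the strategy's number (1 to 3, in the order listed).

3

Column prefers columns that give Row less. Compare r3 with r2: 2 < 9, -3 < -2.
So r2 strictly dominates r3 for Column; r3 is strictly dominated.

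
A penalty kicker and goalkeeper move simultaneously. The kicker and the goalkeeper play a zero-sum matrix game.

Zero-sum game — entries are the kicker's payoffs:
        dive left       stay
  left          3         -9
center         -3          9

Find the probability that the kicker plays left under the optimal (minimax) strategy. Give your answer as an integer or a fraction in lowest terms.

1/2

Row minima are -9 and -3, so the kicker's maximin is -3; column maxima are 3 and 9, so the goalkeeper's minimax is 3. These differ, so the equilibrium is in mixed strategies.
Let the kicker play left with probability p. The goalkeeper is indifferent when 3p − 3(1−p) = −9p + 9(1−p), giving p = 1/2.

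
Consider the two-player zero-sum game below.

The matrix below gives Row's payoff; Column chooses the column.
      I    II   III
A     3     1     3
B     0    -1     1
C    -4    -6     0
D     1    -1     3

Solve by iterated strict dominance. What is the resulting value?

Column III is strictly dominated by II for Column (1<3, -1<1, -6<0, -1<3); eliminate III.
Row B is strictly dominated by row A (3>0, 1>-1); eliminate B.
Column I is strictly dominated by II for Column (1<3, -6<-4, -1<1); eliminate I.
Row C is strictly dominated by row A (1>-6); eliminate C.
Row D is strictly dominated by row A (1>-1); eliminate D.
Only (A, II) remains, with payoff 1.

1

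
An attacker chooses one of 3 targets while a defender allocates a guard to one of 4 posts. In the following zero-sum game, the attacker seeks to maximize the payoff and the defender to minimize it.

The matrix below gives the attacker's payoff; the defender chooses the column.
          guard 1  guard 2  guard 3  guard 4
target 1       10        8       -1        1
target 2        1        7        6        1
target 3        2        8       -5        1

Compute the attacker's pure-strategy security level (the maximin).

The worst-case payoff for each row is target 1: -1, target 2: 1, target 3: -5.
The best of these is 1.

1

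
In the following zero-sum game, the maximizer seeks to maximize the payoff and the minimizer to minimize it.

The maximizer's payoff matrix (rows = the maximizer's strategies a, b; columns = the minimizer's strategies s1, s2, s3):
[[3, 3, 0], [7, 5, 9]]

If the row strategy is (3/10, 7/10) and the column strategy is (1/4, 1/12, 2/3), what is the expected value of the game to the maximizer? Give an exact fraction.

361/60

Against (1/4, 1/12, 2/3), each row's expected payoff is a: 1; b: 49/6.
Taking the (3/10, 7/10)-weighted average: (3/10)·(1) + (7/10)·(49/6) = 361/60.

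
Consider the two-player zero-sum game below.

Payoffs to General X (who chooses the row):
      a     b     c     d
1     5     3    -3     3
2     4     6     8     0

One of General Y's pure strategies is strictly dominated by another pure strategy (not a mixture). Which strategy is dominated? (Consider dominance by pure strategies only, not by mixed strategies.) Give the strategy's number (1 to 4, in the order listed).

General Y prefers columns that give General X less. Compare a with d: 3 < 5, 0 < 4.
So d strictly dominates a for General Y; a is strictly dominated.

1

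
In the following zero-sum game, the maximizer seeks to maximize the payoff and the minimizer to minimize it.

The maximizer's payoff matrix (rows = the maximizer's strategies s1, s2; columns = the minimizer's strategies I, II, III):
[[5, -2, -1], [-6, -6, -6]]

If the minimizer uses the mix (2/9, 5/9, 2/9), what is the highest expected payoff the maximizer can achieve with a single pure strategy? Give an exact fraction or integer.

s1: (5)·(2/9) + (-2)·(5/9) + (-1)·(2/9) = -2/9.
s2: (-6)·(2/9) + (-6)·(5/9) + (-6)·(2/9) = -6.
The best pure response is s1 with expected payoff -2/9.

-2/9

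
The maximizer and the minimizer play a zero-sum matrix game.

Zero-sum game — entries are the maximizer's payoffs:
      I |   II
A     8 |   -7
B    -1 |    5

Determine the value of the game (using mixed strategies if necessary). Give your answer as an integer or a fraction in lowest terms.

11/7

Row minima are -7 and -1, so the maximizer's maximin is -1; column maxima are 8 and 5, so the minimizer's minimax is 5. These differ, so the equilibrium is in mixed strategies.
Let the maximizer play A with probability p. The minimizer is indifferent when 8p − (1−p) = −7p + 5(1−p), giving p = 2/7.
Let the minimizer play I with probability q. The maximizer is indifferent when 8q − 7(1−q) = −q + 5(1−q), giving q = 4/7.
The value is 8·(4/7) + (-7)·(3/7) = 11/7.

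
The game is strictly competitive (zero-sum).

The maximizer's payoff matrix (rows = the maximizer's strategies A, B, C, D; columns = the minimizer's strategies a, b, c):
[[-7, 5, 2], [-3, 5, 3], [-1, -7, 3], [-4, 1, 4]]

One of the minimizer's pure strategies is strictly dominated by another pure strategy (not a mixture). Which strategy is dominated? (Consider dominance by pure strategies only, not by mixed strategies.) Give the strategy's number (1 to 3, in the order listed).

The minimizer prefers columns that give the maximizer less. Compare c with a: -7 < 2, -3 < 3, -1 < 3, -4 < 4.
So a strictly dominates c for the minimizer; c is strictly dominated.

3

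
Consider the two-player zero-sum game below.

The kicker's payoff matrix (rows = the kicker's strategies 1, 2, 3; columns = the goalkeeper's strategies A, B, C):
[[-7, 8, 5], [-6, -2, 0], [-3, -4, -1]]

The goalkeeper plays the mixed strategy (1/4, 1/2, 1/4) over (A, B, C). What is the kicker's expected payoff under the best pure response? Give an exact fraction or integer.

7/2

1: (-7)·(1/4) + (8)·(1/2) + (5)·(1/4) = 7/2.
2: (-6)·(1/4) + (-2)·(1/2) + (0)·(1/4) = -5/2.
3: (-3)·(1/4) + (-4)·(1/2) + (-1)·(1/4) = -3.
The best pure response is 1 with expected payoff 7/2.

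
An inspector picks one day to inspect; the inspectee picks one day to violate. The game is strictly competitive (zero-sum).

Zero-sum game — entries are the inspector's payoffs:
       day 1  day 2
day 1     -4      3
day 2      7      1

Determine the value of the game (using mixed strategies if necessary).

Row minima are -4 and 1, so the inspector's maximin is 1; column maxima are 7 and 3, so the inspectee's minimax is 3. These differ, so the equilibrium is in mixed strategies.
Let the inspector play day 1 with probability p. The inspectee is indifferent when −4p + 7(1−p) = 3p + (1−p), giving p = 6/13.
Let the inspectee play day 1 with probability q. The inspector is indifferent when −4q + 3(1−q) = 7q + (1−q), giving q = 2/13.
The value is -4·(2/13) + (3)·(11/13) = 25/13.

25/13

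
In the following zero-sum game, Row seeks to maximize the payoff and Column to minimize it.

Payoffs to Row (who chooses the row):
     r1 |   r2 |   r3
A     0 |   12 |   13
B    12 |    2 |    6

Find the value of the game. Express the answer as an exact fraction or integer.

Column r3 is strictly dominated by r2 for Column (it gives Row more in every row).
The remaining 2×2 game on (A, B) × (r1, r2) has no saddle point. Let Row play A with probability p; indifference gives 12(1−p) = 12p + 2(1−p), so p = 5/11.
Similarly Column's optimal q on r1 is 5/11, and the value is 0·(5/11) + (12)·(6/11) = 72/11.

72/11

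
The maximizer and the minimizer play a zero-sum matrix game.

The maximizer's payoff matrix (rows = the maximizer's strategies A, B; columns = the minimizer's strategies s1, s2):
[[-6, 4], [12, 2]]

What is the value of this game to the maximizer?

3

Row minima are -6 and 2, so the maximizer's maximin is 2; column maxima are 12 and 4, so the minimizer's minimax is 4. These differ, so the equilibrium is in mixed strategies.
Let the maximizer play A with probability p. The minimizer is indifferent when −6p + 12(1−p) = 4p + 2(1−p), giving p = 1/2.
Let the minimizer play s1 with probability q. The maximizer is indifferent when −6q + 4(1−q) = 12q + 2(1−q), giving q = 1/10.
The value is -6·(1/10) + (4)·(9/10) = 3.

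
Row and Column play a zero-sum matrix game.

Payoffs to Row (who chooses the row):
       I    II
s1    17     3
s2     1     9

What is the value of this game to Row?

75/11

Row minima are 3 and 1, so Row's maximin is 3; column maxima are 17 and 9, so Column's minimax is 9. These differ, so the equilibrium is in mixed strategies.
Let Row play s1 with probability p. Column is indifferent when 17p + (1−p) = 3p + 9(1−p), giving p = 4/11.
Let Column play I with probability q. Row is indifferent when 17q + 3(1−q) = q + 9(1−q), giving q = 3/11.
The value is 17·(3/11) + (3)·(8/11) = 75/11.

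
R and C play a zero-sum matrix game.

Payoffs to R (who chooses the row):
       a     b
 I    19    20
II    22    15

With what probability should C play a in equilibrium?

5/8

Row minima are 19 and 15, so R's maximin is 19; column maxima are 22 and 20, so C's minimax is 20. These differ, so the equilibrium is in mixed strategies.
Let C play a with probability q. R is indifferent when 19q + 20(1−q) = 22q + 15(1−q), giving q = 5/8.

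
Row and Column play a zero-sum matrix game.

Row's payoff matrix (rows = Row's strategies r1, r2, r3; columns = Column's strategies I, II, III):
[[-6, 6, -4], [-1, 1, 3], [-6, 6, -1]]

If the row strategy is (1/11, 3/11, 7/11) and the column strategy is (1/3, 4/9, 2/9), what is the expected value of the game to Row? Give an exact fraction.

Against (1/3, 4/9, 2/9), each row's expected payoff is r1: -2/9; r2: 7/9; r3: 4/9.
Taking the (1/11, 3/11, 7/11)-weighted average: (1/11)·(-2/9) + (3/11)·(7/9) + (7/11)·(4/9) = 47/99.

47/99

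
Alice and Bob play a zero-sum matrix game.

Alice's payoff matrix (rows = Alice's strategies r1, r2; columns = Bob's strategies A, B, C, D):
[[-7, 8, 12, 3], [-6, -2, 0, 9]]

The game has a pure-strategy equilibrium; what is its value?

-6

Row minima: -7, -6 → Alice's maximin is -6.
Column maxima: -6, 8, 12, 9 → Bob's minimax is -6.
They coincide at (r2, A), so the value is -6.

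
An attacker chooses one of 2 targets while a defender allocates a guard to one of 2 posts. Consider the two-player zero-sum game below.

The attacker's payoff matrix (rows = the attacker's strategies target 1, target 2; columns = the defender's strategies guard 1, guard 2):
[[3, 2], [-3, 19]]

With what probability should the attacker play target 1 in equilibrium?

Row minima are 2 and -3, so the attacker's maximin is 2; column maxima are 3 and 19, so the defender's minimax is 3. These differ, so the equilibrium is in mixed strategies.
Let the attacker play target 1 with probability p. The defender is indifferent when 3p − 3(1−p) = 2p + 19(1−p), giving p = 22/23.

22/23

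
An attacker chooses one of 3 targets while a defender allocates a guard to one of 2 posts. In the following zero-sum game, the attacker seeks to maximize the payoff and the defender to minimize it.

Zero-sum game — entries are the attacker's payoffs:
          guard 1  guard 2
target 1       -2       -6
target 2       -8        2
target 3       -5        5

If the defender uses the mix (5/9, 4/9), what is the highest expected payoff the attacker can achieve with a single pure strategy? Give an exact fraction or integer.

target 1: (-2)·(5/9) + (-6)·(4/9) = -34/9.
target 2: (-8)·(5/9) + (2)·(4/9) = -32/9.
target 3: (-5)·(5/9) + (5)·(4/9) = -5/9.
The best pure response is target 3 with expected payoff -5/9.

-5/9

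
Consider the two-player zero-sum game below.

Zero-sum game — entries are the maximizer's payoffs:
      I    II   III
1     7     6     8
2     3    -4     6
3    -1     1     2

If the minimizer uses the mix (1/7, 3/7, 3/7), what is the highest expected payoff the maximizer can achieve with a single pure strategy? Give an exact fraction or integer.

7

1: (7)·(1/7) + (6)·(3/7) + (8)·(3/7) = 7.
2: (3)·(1/7) + (-4)·(3/7) + (6)·(3/7) = 9/7.
3: (-1)·(1/7) + (1)·(3/7) + (2)·(3/7) = 8/7.
The best pure response is 1 with expected payoff 7.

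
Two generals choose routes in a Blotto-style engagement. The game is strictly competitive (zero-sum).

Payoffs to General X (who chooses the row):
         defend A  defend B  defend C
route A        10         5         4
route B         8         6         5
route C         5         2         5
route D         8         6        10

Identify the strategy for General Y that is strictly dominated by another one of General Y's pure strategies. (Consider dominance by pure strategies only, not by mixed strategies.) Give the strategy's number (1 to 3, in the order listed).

General Y prefers columns that give General X less. Compare defend A with defend B: 5 < 10, 6 < 8, 2 < 5, 6 < 8.
So defend B strictly dominates defend A for General Y; defend A is strictly dominated.

1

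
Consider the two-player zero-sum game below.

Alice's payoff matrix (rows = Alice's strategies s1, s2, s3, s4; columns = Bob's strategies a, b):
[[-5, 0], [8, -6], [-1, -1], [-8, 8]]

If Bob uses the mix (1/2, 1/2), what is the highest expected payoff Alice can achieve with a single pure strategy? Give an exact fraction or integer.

1

s1: (-5)·(1/2) + (0)·(1/2) = -5/2.
s2: (8)·(1/2) + (-6)·(1/2) = 1.
s3: (-1)·(1/2) + (-1)·(1/2) = -1.
s4: (-8)·(1/2) + (8)·(1/2) = 0.
The best pure response is s2 with expected payoff 1.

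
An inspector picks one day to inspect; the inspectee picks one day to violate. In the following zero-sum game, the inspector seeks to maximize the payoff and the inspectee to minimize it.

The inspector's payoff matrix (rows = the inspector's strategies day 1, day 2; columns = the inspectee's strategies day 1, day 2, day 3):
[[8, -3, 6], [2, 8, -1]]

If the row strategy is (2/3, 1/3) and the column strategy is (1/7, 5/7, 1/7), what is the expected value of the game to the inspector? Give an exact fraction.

13/7

Against (1/7, 5/7, 1/7), each row's expected payoff is day 1: -1/7; day 2: 41/7.
Taking the (2/3, 1/3)-weighted average: (2/3)·(-1/7) + (1/3)·(41/7) = 13/7.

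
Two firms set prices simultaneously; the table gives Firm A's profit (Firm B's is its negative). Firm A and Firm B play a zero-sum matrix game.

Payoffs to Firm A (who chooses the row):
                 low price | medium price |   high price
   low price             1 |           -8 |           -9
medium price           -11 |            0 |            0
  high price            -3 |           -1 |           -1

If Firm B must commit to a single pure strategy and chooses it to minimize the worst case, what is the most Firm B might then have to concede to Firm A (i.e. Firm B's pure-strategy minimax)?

The worst case (largest entry) in each column is low price: 1, medium price: 0, high price: 0.
The best (smallest) of these is 0.

0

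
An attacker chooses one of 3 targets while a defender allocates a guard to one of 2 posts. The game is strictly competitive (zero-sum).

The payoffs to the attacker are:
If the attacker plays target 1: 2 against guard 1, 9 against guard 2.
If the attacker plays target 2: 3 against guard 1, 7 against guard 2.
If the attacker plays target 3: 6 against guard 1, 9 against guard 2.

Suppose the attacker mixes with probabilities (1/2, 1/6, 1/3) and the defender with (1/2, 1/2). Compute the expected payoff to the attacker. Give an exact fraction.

73/12

Against (1/2, 1/2), each row's expected payoff is target 1: 11/2; target 2: 5; target 3: 15/2.
Taking the (1/2, 1/6, 1/3)-weighted average: (1/2)·(11/2) + (1/6)·(5) + (1/3)·(15/2) = 73/12.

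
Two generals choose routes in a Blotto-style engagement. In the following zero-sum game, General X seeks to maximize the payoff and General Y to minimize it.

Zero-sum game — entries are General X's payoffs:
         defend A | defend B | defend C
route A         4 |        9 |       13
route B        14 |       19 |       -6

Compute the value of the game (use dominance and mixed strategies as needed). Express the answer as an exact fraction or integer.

206/29

Column defend B is strictly dominated by defend A for General Y (it gives General X more in every row).
The remaining 2×2 game on (route A, route B) × (defend A, defend C) has no saddle point. Let General X play route A with probability p; indifference gives 4p + 14(1−p) = 13p − 6(1−p), so p = 20/29.
Similarly General Y's optimal q on defend A is 19/29, and the value is 4·(19/29) + (13)·(10/29) = 206/29.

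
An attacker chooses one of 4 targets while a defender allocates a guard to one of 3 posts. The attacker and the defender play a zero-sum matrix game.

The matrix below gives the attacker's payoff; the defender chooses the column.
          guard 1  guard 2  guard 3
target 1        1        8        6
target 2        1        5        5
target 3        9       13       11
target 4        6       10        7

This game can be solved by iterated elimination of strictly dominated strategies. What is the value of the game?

9

Column guard 3 is strictly dominated by guard 1 for the defender (1<6, 1<5, 9<11, 6<7); eliminate guard 3.
Column guard 2 is strictly dominated by guard 1 for the defender (1<8, 1<5, 9<13, 6<10); eliminate guard 2.
Row target 4 is strictly dominated by row target 3 (9>6); eliminate target 4.
Row target 1 is strictly dominated by row target 3 (9>1); eliminate target 1.
Row target 2 is strictly dominated by row target 3 (9>1); eliminate target 2.
Only (target 3, guard 1) remains, with payoff 9.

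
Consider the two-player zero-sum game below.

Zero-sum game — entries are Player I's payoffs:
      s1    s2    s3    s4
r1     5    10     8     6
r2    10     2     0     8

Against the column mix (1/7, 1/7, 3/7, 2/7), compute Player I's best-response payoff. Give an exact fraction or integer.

r1: (5)·(1/7) + (10)·(1/7) + (8)·(3/7) + (6)·(2/7) = 51/7.
r2: (10)·(1/7) + (2)·(1/7) + (0)·(3/7) + (8)·(2/7) = 4.
The best pure response is r1 with expected payoff 51/7.

51/7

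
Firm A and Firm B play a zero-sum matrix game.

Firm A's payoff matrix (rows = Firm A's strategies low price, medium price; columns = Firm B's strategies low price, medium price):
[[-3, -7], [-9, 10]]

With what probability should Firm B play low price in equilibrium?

17/23

Row minima are -7 and -9, so Firm A's maximin is -7; column maxima are -3 and 10, so Firm B's minimax is -3. These differ, so the equilibrium is in mixed strategies.
Let Firm B play low price with probability q. Firm A is indifferent when −3q − 7(1−q) = −9q + 10(1−q), giving q = 17/23.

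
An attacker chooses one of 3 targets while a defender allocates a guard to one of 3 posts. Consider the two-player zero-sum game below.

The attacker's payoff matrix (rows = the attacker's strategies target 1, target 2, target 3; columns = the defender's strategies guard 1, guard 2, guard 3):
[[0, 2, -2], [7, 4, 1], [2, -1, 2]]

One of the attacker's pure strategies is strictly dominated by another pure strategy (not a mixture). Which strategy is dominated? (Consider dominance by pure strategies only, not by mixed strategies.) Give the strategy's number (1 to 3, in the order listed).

Compare target 1 with target 2: 7 > 0, 4 > 2, 1 > -2.
So target 2 strictly dominates target 1 for the attacker; target 1 is strictly dominated.

1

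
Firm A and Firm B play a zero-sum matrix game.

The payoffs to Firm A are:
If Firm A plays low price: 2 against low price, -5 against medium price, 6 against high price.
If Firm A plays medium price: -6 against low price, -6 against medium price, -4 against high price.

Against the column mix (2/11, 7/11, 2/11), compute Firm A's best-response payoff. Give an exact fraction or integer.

low price: (2)·(2/11) + (-5)·(7/11) + (6)·(2/11) = -19/11.
medium price: (-6)·(2/11) + (-6)·(7/11) + (-4)·(2/11) = -62/11.
The best pure response is low price with expected payoff -19/11.

-19/11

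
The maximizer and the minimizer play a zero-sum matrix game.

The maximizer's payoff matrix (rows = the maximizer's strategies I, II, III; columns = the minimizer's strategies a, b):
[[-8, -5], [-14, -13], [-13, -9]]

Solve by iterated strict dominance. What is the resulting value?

-8

Column b is strictly dominated by a for the minimizer (-8<-5, -14<-13, -13<-9); eliminate b.
Row III is strictly dominated by row I (-8>-13); eliminate III.
Row II is strictly dominated by row I (-8>-14); eliminate II.
Only (I, a) remains, with payoff -8.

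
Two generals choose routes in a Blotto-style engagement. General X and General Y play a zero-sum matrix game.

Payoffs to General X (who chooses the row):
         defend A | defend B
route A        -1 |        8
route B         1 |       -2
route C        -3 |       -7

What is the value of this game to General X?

1/2

Row route C is strictly dominated by row route B, so General X never plays it.
The remaining 2×2 game on (route A, route B) × (defend A, defend B) has no saddle point. Let General X play route A with probability p; indifference gives −p + (1−p) = 8p − 2(1−p), so p = 1/4.
Similarly General Y's optimal q on defend A is 5/6, and the value is -1·(5/6) + (8)·(1/6) = 1/2.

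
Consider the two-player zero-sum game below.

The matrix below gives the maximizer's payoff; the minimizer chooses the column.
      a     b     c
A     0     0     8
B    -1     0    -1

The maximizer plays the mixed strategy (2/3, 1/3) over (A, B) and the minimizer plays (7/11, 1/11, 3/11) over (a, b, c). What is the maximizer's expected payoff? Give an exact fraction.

Against (7/11, 1/11, 3/11), each row's expected payoff is A: 24/11; B: -10/11.
Taking the (2/3, 1/3)-weighted average: (2/3)·(24/11) + (1/3)·(-10/11) = 38/33.

38/33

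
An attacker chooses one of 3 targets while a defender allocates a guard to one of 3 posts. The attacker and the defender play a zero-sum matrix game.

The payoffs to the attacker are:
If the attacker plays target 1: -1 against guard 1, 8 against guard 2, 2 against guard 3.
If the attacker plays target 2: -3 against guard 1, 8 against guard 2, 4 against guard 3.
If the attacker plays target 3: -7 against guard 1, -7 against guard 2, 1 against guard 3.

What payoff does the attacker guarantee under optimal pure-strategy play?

-1

Row minima: -1, -3, -7 → the attacker's maximin is -1.
Column maxima: -1, 8, 4 → the defender's minimax is -1.
They coincide at (target 1, guard 1), so the value is -1.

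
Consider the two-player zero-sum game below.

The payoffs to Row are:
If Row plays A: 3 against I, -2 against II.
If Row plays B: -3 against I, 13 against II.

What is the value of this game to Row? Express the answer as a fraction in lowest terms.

Row minima are -2 and -3, so Row's maximin is -2; column maxima are 3 and 13, so Column's minimax is 3. These differ, so the equilibrium is in mixed strategies.
Let Row play A with probability p. Column is indifferent when 3p − 3(1−p) = −2p + 13(1−p), giving p = 16/21.
Let Column play I with probability q. Row is indifferent when 3q − 2(1−q) = −3q + 13(1−q), giving q = 5/7.
The value is 3·(5/7) + (-2)·(2/7) = 11/7.

11/7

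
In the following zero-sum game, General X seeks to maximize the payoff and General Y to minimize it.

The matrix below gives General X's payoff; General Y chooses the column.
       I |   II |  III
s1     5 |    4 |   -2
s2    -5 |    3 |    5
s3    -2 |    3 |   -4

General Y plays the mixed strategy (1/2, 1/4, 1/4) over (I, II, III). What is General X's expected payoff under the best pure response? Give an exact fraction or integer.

3

s1: (5)·(1/2) + (4)·(1/4) + (-2)·(1/4) = 3.
s2: (-5)·(1/2) + (3)·(1/4) + (5)·(1/4) = -1/2.
s3: (-2)·(1/2) + (3)·(1/4) + (-4)·(1/4) = -5/4.
The best pure response is s1 with expected payoff 3.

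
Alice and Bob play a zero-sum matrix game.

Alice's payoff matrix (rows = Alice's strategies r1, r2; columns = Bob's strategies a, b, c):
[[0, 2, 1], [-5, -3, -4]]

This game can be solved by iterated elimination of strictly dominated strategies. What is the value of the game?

Row r2 is strictly dominated by row r1 (0>-5, 2>-3, 1>-4); eliminate r2.
Column b is strictly dominated by a for Bob (0<2); eliminate b.
Column c is strictly dominated by a for Bob (0<1); eliminate c.
Only (r1, a) remains, with payoff 0.

0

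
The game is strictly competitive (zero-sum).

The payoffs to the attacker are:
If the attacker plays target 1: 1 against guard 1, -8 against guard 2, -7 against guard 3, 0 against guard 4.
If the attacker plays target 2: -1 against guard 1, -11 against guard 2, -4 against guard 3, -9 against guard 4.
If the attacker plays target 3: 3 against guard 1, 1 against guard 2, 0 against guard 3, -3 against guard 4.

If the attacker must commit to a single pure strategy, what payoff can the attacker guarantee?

-3

The worst-case payoff for each row is target 1: -8, target 2: -11, target 3: -3.
The best of these is -3.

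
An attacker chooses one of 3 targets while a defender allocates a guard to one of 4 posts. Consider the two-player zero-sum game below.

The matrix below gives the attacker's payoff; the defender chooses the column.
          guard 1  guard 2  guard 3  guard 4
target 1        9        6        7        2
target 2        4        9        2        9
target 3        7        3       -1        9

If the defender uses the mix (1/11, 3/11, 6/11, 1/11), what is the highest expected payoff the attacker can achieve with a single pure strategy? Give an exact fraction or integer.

71/11

target 1: (9)·(1/11) + (6)·(3/11) + (7)·(6/11) + (2)·(1/11) = 71/11.
target 2: (4)·(1/11) + (9)·(3/11) + (2)·(6/11) + (9)·(1/11) = 52/11.
target 3: (7)·(1/11) + (3)·(3/11) + (-1)·(6/11) + (9)·(1/11) = 19/11.
The best pure response is target 1 with expected payoff 71/11.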